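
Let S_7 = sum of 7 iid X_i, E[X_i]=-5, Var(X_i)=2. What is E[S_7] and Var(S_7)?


E[S_n] = n*mu = 7*-5 = -35
Var(S_n) = n*sigma^2 = 7*2 = 14

E[S_7]=-35, Var(S_7)=14


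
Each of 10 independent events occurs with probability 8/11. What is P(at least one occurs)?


P(at least one) = 1 - P(none)
P(none) = (1 - 8/11)^10 = (3/11)^10 = 59049/25937424601
P(at least one) = 1 - 59049/25937424601 = 25937365552/25937424601

25937365552/25937424601


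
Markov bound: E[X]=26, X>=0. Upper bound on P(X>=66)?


Markov: P(X >= a) <= E[X]/a
P(X >= 66) <= 26/66 = 13/33

13/33


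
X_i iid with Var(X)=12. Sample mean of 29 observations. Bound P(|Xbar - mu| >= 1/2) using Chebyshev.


Var(Xbar) = Var(X)/n = 12/29
Chebyshev: P(|Xbar-mu| >= 1/2) <= Var(Xbar)/(1/2)^2 = (12/29)/(1/4) = 48/29
Bound exceeds 1, so trivial bound: 1

1


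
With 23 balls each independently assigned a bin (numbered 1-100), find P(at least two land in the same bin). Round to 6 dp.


P(all different) = prod((100-i)/100 for i=0..22) = 0.064282
P(at least one match) = 1 - 0.064282 = 0.935718

0.935718


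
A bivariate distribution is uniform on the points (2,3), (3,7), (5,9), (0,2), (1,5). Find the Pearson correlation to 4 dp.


Cov(X,Y) = 3.9600, Var(X) = 2.9600, Var(Y) = 6.5600
rho = Cov/(sqrt(VarX)*sqrt(VarY)) = 0.8987

0.8987


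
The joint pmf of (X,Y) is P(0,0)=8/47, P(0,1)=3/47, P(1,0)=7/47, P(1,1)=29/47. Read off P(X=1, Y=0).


Read from table: P(X=1, Y=0) = 7/47

7/47


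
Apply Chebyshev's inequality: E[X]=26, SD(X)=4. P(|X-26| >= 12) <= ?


k = 12/4 = 3
Chebyshev: P(|X-mu| >= k*sigma) <= 1/k^2 = 1/3^2 = 1/9

1/9


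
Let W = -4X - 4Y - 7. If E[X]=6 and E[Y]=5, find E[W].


E[-4X - 4Y - 7] = -4*E[X] - 4*E[Y] - 7
= (-4)*(6) + (-4)*(5) + (-7)
= -24 - 20 - 7 = -51

-51


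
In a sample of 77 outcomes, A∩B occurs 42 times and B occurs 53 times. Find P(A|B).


P(A|B) = P(A∩B)/P(B) = (42/77)/(53/77) = 42/53

42/53


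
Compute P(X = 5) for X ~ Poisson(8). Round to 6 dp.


P(X=5) = e^(-8) * 8^5 / 5!
≈ 0.0003354626279 * 32768 / 120
≈ 0.091604

0.091604


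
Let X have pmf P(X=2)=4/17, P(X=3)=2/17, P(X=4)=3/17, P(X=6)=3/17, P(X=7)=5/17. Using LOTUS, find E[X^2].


E[X^2] = sum(g(x)*P(x))
= 4*4/17 + 9*2/17 + 16*3/17 + 36*3/17 + 49*5/17
= 435/17

435/17


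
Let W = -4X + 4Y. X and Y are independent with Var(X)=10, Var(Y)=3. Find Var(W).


Independence => Cov(X,Y)=0
Var(-4X + 4Y) = (-4)^2*Var(X) + 4^2*Var(Y)
= 16*10 + 16*3 = 208

208


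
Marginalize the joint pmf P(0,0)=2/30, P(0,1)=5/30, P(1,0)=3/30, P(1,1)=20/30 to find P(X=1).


P(X=1) = P(1,0)+P(1,1) = 3/30 + 20/30 = 23/30

23/30


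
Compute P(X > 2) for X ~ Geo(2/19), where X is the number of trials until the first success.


P(X > 2) = P(first 2 trials all fail) = (1-p)^2 = (17/19)^2 = 289/361

289/361


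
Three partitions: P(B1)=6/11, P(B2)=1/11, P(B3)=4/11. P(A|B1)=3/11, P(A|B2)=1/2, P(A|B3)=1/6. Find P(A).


P(A) = P(A|B1)P(B1) + P(A|B2)P(B2) + P(A|B3)P(B3)
= 3/11*6/11 + 1/2*1/11 + 1/6*4/11
= 18/121 + 1/22 + 2/33 = 185/726

185/726


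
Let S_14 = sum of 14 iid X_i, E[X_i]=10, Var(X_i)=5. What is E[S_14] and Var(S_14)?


E[S_n] = n*mu = 14*10 = 140
Var(S_n) = n*sigma^2 = 14*5 = 70

E[S_14]=140, Var(S_14)=70


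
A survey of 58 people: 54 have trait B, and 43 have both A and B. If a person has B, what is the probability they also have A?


P(A|B) = P(A∩B)/P(B) = (43/58)/(54/58) = 43/54

43/54


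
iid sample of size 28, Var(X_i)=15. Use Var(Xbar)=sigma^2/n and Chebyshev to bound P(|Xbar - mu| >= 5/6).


Var(Xbar) = Var(X)/n = 15/28
Chebyshev: P(|Xbar-mu| >= 5/6) <= Var(Xbar)/(5/6)^2 = (15/28)/(25/36) = 27/35

27/35


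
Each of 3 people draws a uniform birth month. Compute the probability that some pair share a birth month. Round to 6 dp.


P(all different) = prod((12-i)/12 for i=0..2) = 0.763889
P(at least one match) = 1 - 0.763889 = 0.236111

0.236111


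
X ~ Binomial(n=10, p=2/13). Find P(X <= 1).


P(X<=1) = P(X=0) + P(X=1)
= 25937424601/137858491849 + 47158953820/137858491849
= 73096378421/137858491849

73096378421/137858491849


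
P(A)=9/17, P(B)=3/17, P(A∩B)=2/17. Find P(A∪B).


P(A∪B) = P(A) + P(B) - P(A∩B)
= 9/17 + 3/17 - 2/17 = 10/17

10/17


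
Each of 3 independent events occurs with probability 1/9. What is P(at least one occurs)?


P(at least one) = 1 - P(none)
P(none) = (1 - 1/9)^3 = (8/9)^3 = 512/729
P(at least one) = 1 - 512/729 = 217/729

217/729


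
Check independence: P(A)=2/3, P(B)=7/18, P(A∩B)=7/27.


P(A)*P(B) = 2/3*7/18 = 7/27
P(A∩B) = 7/27, which equals P(A)P(B), so independent

Yes, A and B are independent


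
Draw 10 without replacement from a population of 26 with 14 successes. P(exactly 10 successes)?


P(X=10) = C(14,10)*C(12,0) / C(26,10)
= 1001*1 / 5311735
= 1001/5311735 = 7/37145

7/37145


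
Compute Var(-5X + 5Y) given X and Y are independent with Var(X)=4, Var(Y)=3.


Independence => Cov(X,Y)=0
Var(-5X + 5Y) = (-5)^2*Var(X) + 5^2*Var(Y)
= 25*4 + 25*3 = 175

175


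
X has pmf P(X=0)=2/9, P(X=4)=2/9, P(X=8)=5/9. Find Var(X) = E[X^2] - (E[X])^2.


E[X] = 16/3, E[X^2] = 352/9
Var(X) = E[X^2] - (E[X])^2 = 352/9 - (16/3)^2 = 32/3

32/3


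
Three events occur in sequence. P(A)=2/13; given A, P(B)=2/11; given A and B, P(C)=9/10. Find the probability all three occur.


P(A∩B∩C) = P(A) * P(B|A) * P(C|A∩B)
= 2/13 * 2/11 * 9/10
= 4/143 * 9/10 = 18/715

18/715


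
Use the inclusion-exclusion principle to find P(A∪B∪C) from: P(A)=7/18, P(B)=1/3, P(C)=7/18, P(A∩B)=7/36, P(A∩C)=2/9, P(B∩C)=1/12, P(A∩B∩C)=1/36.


P(A∪B∪C) = P(A)+P(B)+P(C) - P(AB)-P(AC)-P(BC) + P(ABC)
= 7/18+1/3+7/18 - 7/36-2/9-1/12 + 1/36
= 23/36

23/36


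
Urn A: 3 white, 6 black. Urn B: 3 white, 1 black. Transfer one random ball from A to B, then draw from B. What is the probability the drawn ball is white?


P(transfer white) = 3/9 = 1/3; P(transfer black) = 2/3
If white transferred: Urn II has 4 white of 5, so P(white|white moved) = 4/5
If black transferred: Urn II has 3 white of 5, so P(white|black moved) = 3/5
By total probability: P(white) = 1/3*4/5 + 2/3*3/5 = 2/3

2/3


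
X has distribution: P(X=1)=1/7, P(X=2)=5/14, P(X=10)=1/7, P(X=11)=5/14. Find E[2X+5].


E[2X+5] = sum(g(x)*P(x))
= 7*1/7 + 9*5/14 + 25*1/7 + 27*5/14
= 122/7

122/7


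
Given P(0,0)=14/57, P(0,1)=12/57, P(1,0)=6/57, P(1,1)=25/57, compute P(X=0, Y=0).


Read from table: P(X=0, Y=0) = 14/57

14/57


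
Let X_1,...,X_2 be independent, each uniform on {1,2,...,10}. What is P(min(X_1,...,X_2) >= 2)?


P(min >= 2) = P(all X_i >= 2) = (P(X_1 >= 2))^2
= (9/10)^2 = 81/100

81/100


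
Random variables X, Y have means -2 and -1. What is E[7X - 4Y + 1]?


E[7X - 4Y + 1] = 7*E[X] - 4*E[Y] + 1
= (7)*(-2) + (-4)*(-1) + (1)
= -14 + 4 + 1 = -9

-9


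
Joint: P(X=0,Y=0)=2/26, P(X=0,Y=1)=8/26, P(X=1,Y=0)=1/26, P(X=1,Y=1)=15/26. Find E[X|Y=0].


P(Y=0) = 3/26
E[X|Y=0] = (0*2 + 1*1)/3 = 1/3

1/3


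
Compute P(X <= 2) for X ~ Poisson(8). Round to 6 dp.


P(X<=2) = e^(-8)*8^0/0! + e^(-8)*8^1/1! + e^(-8)*8^2/2!
≈ 0.0003354626 + 0.0026837010 + 0.0107348041
= 0.0137539677
≈ 0.013754

0.013754


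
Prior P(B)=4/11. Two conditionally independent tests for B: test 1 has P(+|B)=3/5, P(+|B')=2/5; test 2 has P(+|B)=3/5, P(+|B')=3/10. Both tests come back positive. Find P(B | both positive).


After test 1: P(+) = 3/5*4/11 + 2/5*7/11 = 26/55
P(B|+) = (12/55)/(26/55) = 6/13
After test 2 (use post1 as new prior): P(+) = 3/5*6/13 + 3/10*7/13 = 57/130
P(B|+,+) = (18/65)/(57/130) = 12/19

12/19


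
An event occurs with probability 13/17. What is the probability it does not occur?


P(A') = 1 - P(A) = 1 - 13/17 = 4/17

4/17


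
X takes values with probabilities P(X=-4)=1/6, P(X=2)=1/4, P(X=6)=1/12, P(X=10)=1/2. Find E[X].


E[X] = sum(x * P(x))
= -4*1/6 + 2*1/4 + 6*1/12 + 10*1/2
= 16/3

16/3


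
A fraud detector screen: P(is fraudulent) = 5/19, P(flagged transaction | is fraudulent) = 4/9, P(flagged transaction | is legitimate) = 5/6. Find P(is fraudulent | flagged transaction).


P(A) = P(A|B)P(B) + P(A|B')P(B') = 4/9*5/19 + 5/6*14/19 = 125/171
P(B|A) = P(A|B)P(B)/P(A) = (20/171)/(125/171) = 4/25

4/25


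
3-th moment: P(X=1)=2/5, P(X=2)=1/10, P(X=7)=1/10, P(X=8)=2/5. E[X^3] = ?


E[X^3] = sum(x^3 * P(x))
= 1*2/5 + 8*1/10 + 343*1/10 + 512*2/5
= 2403/10

2403/10


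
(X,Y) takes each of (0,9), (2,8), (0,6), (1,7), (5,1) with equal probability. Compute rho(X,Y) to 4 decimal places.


Cov(X,Y) = -4.3200, Var(X) = 3.4400, Var(Y) = 7.7600
rho = Cov/(sqrt(VarX)*sqrt(VarY)) = -0.8361

-0.8361


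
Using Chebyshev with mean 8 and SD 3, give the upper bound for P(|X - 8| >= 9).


k = 9/3 = 3
Chebyshev: P(|X-mu| >= k*sigma) <= 1/k^2 = 1/3^2 = 1/9

1/9


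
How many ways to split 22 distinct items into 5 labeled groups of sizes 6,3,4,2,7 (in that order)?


22! = 1124000727777607680000
Denominator: 6!=720 * 3!=6 * 4!=24 * 2!=2 * 7!=5040
Coefficient = 1124000727777607680000 / 1045094400 = 1075501627200

1075501627200


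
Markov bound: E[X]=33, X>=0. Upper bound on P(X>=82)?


Markov: P(X >= a) <= E[X]/a
P(X >= 82) <= 33/82

33/82


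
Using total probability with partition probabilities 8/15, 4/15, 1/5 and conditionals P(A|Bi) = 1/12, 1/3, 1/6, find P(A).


P(A) = P(A|B1)P(B1) + P(A|B2)P(B2) + P(A|B3)P(B3)
= 1/12*8/15 + 1/3*4/15 + 1/6*1/5
= 2/45 + 4/45 + 1/30 = 1/6

1/6


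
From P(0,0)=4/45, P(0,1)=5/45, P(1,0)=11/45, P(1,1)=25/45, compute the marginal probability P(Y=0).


P(Y=0) = P(0,0)+P(1,0) = 4/45 + 11/45 = 15/45 = 1/3

1/3


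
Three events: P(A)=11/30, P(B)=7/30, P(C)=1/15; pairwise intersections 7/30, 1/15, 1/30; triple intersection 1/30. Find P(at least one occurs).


P(A∪B∪C) = P(A)+P(B)+P(C) - P(AB)-P(AC)-P(BC) + P(ABC)
= 11/30+7/30+1/15 - 7/30-1/15-1/30 + 1/30
= 11/30

11/30


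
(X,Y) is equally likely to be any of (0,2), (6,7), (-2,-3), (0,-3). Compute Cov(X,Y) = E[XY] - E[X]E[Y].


E[X]=1, E[Y]=3/4, E[XY]=12
Cov(X,Y) = E[XY] - E[X]E[Y] = 12 - 1*3/4 = 45/4

45/4


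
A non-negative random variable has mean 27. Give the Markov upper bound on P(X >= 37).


Markov: P(X >= a) <= E[X]/a
P(X >= 37) <= 27/37

27/37


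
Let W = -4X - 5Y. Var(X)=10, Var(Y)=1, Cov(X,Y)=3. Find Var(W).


Var(-4X - 5Y) = (-4)^2*Var(X) + (-5)^2*Var(Y) + 2*(-4)*(-5)*Cov(X,Y)
= 16*10 + 25*1 + 40*3
= 160 + 25 + 120 = 305

305


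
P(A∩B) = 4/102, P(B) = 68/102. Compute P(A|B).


P(A|B) = P(A∩B)/P(B) = (4/102)/(68/102) = 4/68 = 1/17

1/17


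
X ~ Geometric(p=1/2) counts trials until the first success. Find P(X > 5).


P(X > 5) = P(first 5 trials all fail) = (1-p)^5 = (1/2)^5 = 1/32

1/32


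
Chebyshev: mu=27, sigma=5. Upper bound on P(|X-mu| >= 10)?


k = 10/5 = 2
Chebyshev: P(|X-mu| >= k*sigma) <= 1/k^2 = 1/2^2 = 1/4

1/4


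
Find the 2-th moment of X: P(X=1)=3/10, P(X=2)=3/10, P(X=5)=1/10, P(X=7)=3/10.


E[X^2] = sum(x^2 * P(x))
= 1*3/10 + 4*3/10 + 25*1/10 + 49*3/10
= 187/10

187/10


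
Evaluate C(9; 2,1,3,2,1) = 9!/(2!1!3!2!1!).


9! = 362880
Denominator: 2!=2 * 1!=1 * 3!=6 * 2!=2 * 1!=1
Coefficient = 362880 / 24 = 15120

15120


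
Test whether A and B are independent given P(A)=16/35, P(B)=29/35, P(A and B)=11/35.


P(A)*P(B) = 16/35*29/35 = 464/1225
P(A∩B) = 11/35 != 464/1225, so not independent

No, A and B are not independent


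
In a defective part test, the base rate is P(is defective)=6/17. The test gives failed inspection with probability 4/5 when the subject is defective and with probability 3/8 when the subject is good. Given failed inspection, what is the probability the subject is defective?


P(A) = P(A|B)P(B) + P(A|B')P(B') = 4/5*6/17 + 3/8*11/17 = 21/40
P(B|A) = P(A|B)P(B)/P(A) = (24/85)/(21/40) = 64/119

64/119


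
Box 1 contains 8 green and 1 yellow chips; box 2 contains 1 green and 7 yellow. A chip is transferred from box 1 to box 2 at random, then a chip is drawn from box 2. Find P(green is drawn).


P(transfer green) = 8/9; P(transfer yellow) = 1/9
If green transferred: Urn II has 2 green of 9, so P(green|green moved) = 2/9
If yellow transferred: Urn II has 1 green of 9, so P(green|yellow moved) = 1/9
By total probability: P(green) = 8/9*2/9 + 1/9*1/9 = 17/81

17/81


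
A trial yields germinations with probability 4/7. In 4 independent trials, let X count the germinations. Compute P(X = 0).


P(X=0) = C(4,0) * p^0 * (1-p)^4
= 1 * 1 * 81/2401
= 81/2401

81/2401


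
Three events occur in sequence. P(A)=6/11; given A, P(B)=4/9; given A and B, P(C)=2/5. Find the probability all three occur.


P(A∩B∩C) = P(A) * P(B|A) * P(C|A∩B)
= 6/11 * 4/9 * 2/5
= 8/33 * 2/5 = 16/165

16/165


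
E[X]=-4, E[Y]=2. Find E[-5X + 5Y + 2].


E[-5X + 5Y + 2] = -5*E[X] + 5*E[Y] + 2
= (-5)*(-4) + (5)*(2) + (2)
= 20 + 10 + 2 = 32

32


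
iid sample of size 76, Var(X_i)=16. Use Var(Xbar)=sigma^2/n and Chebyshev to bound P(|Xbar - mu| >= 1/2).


Var(Xbar) = Var(X)/n = 16/76
Chebyshev: P(|Xbar-mu| >= 1/2) <= Var(Xbar)/(1/2)^2 = (4/19)/(1/4) = 16/19

16/19


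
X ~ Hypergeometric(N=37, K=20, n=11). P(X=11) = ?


P(X=11) = C(20,11)*C(17,0) / C(37,11)
= 167960*1 / 854992152
= 167960/854992152 = 1235/6286707

1235/6286707


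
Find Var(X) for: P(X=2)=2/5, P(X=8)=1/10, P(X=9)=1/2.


E[X] = 61/10, E[X^2] = 97/2
Var(X) = E[X^2] - (E[X])^2 = 97/2 - (61/10)^2 = 1129/100

1129/100


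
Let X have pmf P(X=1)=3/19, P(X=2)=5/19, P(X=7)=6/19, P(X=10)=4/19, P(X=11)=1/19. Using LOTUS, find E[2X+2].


E[2X+2] = sum(g(x)*P(x))
= 4*3/19 + 6*5/19 + 16*6/19 + 22*4/19 + 24*1/19
= 250/19

250/19


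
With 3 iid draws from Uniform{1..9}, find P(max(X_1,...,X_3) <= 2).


P(max <= 2) = P(all X_i <= 2) = (P(X_1 <= 2))^3
= (2/9)^3 = 8/729

8/729


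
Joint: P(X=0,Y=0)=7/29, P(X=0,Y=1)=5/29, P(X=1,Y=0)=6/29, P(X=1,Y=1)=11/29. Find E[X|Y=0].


P(Y=0) = 13/29
E[X|Y=0] = (0*7 + 1*6)/13 = 6/13

6/13


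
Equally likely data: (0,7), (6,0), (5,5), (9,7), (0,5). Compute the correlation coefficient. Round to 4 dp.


Cov(X,Y) = -1.6000, Var(X) = 12.4000, Var(Y) = 6.5600
rho = Cov/(sqrt(VarX)*sqrt(VarY)) = -0.1774

-0.1774


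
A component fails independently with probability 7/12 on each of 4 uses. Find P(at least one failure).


P(at least one) = 1 - P(none)
P(none) = (1 - 7/12)^4 = (5/12)^4 = 625/20736
P(at least one) = 1 - 625/20736 = 20111/20736

20111/20736


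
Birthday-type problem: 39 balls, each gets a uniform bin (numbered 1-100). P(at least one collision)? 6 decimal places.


P(all different) = prod((100-i)/100 for i=0..38) = 0.000184
P(at least one match) = 1 - 0.000184 = 0.999816

0.999816


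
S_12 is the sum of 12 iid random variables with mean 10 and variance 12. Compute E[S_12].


E[S_n] = n*E[X_1] = 12*10 = 120

120


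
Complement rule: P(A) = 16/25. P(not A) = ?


P(A') = 1 - P(A) = 1 - 16/25 = 9/25

9/25


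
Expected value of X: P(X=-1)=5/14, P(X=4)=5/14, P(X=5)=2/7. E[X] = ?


E[X] = sum(x * P(x))
= -1*5/14 + 4*5/14 + 5*2/7
= 5/2

5/2


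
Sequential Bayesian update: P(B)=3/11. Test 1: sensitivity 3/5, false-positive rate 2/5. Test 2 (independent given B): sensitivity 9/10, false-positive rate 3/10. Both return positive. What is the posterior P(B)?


After test 1: P(+) = 3/5*3/11 + 2/5*8/11 = 5/11
P(B|+) = (9/55)/(5/11) = 9/25
After test 2 (use post1 as new prior): P(+) = 9/10*9/25 + 3/10*16/25 = 129/250
P(B|+,+) = (81/250)/(129/250) = 27/43

27/43


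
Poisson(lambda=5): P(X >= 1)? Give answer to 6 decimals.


P(X>=1) = 1 - P(X<=0) = 1 - (e^(-5)*5^0/0!)
≈ 1 - 0.0067379470 = 0.9932620530
≈ 0.993262

0.993262


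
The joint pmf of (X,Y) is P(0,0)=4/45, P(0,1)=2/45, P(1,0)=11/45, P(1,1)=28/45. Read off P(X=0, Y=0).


Read from table: P(X=0, Y=0) = 4/45

4/45


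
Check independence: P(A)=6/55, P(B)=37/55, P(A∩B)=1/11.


P(A)*P(B) = 6/55*37/55 = 222/3025
P(A∩B) = 1/11 != 222/3025, so not independent

No, A and B are not independent


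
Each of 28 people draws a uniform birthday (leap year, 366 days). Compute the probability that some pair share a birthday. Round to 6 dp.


P(all different) = prod((366-i)/366 for i=0..27) = 0.346570
P(at least one match) = 1 - 0.346570 = 0.653430

0.653430


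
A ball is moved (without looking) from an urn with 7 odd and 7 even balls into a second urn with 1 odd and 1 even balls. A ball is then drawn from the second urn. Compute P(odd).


P(transfer odd) = 7/14 = 1/2; P(transfer even) = 1/2
If odd transferred: Urn II has 2 odd of 3, so P(odd|odd moved) = 2/3
If even transferred: Urn II has 1 odd of 3, so P(odd|even moved) = 1/3
By total probability: P(odd) = 1/2*2/3 + 1/2*1/3 = 1/2

1/2


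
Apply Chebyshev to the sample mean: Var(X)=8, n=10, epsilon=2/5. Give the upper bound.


Var(Xbar) = Var(X)/n = 8/10
Chebyshev: P(|Xbar-mu| >= 2/5) <= Var(Xbar)/(2/5)^2 = (4/5)/(4/25) = 5
Bound exceeds 1, so trivial bound: 1

1


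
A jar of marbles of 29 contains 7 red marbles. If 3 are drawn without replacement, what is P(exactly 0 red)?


P(X=0) = C(7,0)*C(22,3) / C(29,3)
= 1*1540 / 3654
= 1540/3654 = 110/261

110/261


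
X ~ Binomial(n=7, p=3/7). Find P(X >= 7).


P(X>=7) = P(X=7)
= 2187/823543
= 2187/823543

2187/823543


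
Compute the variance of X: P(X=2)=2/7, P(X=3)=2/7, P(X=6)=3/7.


E[X] = 4, E[X^2] = 134/7
Var(X) = E[X^2] - (E[X])^2 = 134/7 - (4)^2 = 22/7

22/7


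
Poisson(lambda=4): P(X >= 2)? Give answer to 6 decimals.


P(X>=2) = 1 - P(X<=1) = 1 - (e^(-4)*4^0/0! + e^(-4)*4^1/1!)
≈ 1 - (0.0183156389 + 0.0732625556)
= 1 - 0.0915781945 = 0.9084218055
≈ 0.908422

0.908422


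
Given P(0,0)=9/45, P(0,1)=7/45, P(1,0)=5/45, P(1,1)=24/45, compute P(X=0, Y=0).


Read from table: P(X=0, Y=0) = 9/45 = 1/5

1/5


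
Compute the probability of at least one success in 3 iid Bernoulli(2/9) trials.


P(at least one) = 1 - P(none)
P(none) = (1 - 2/9)^3 = (7/9)^3 = 343/729
P(at least one) = 1 - 343/729 = 386/729

386/729


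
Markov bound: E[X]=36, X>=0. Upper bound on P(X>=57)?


Markov: P(X >= a) <= E[X]/a
P(X >= 57) <= 36/57 = 12/19

12/19


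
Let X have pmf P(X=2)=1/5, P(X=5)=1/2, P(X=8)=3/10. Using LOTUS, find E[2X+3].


E[2X+3] = sum(g(x)*P(x))
= 7*1/5 + 13*1/2 + 19*3/10
= 68/5

68/5


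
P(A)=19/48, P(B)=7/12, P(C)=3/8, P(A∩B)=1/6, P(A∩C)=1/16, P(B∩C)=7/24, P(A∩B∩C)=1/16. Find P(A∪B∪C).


P(A∪B∪C) = P(A)+P(B)+P(C) - P(AB)-P(AC)-P(BC) + P(ABC)
= 19/48+7/12+3/8 - 1/6-1/16-7/24 + 1/16
= 43/48

43/48


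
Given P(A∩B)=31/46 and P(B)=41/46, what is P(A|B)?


P(A|B) = P(A∩B)/P(B) = (31/46)/(41/46) = 31/41

31/41


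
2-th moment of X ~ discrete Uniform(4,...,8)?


E[X^2] = (1/5) * sum(x^2 for x=4..8)
= 190/5 = 38

38


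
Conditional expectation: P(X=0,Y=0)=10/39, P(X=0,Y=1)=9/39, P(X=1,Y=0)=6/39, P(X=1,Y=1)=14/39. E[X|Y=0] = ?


P(Y=0) = 16/39
E[X|Y=0] = (0*10 + 1*6)/16 = 6/16 = 3/8

3/8


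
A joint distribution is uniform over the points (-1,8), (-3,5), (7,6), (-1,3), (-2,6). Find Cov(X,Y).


E[X]=0, E[Y]=28/5, E[XY]=4/5
Cov(X,Y) = E[XY] - E[X]E[Y] = 4/5 - 0*28/5 = 4/5

4/5


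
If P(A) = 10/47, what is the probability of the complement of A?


P(A') = 1 - P(A) = 1 - 10/47 = 37/47

37/47


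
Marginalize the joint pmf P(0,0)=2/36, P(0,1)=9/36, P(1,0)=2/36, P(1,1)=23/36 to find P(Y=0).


P(Y=0) = P(0,0)+P(1,0) = 2/36 + 2/36 = 4/36 = 1/9

1/9


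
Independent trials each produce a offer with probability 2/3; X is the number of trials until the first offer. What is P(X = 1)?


P(X=1) = (1-p)^0 * p = (1/3)^0 * 2/3
= 1 * 2/3 = 2/3

2/3


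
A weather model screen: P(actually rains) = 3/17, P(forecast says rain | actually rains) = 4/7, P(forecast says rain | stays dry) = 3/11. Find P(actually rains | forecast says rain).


P(A) = P(A|B)P(B) + P(A|B')P(B') = 4/7*3/17 + 3/11*14/17 = 426/1309
P(B|A) = P(A|B)P(B)/P(A) = (12/119)/(426/1309) = 22/71

22/71


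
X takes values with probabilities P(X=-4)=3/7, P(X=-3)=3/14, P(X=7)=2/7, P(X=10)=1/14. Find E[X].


E[X] = sum(x * P(x))
= -4*3/7 - 3*3/14 + 7*2/7 + 10*1/14
= 5/14

5/14


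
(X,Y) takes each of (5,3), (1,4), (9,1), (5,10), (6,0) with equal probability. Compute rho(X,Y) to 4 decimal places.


Cov(X,Y) = -3.1200, Var(X) = 6.5600, Var(Y) = 12.2400
rho = Cov/(sqrt(VarX)*sqrt(VarY)) = -0.3482

-0.3482


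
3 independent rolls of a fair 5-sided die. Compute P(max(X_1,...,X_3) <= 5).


P(max <= 5) = P(all X_i <= 5) = (P(X_1 <= 5))^3
= (5/5)^3 = 1^3 = 1

1


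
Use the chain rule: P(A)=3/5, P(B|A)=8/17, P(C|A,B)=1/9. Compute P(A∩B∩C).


P(A∩B∩C) = P(A) * P(B|A) * P(C|A∩B)
= 3/5 * 8/17 * 1/9
= 24/85 * 1/9 = 8/255

8/255


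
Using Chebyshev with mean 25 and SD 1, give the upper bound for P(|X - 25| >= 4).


k = 4/1 = 4
Chebyshev: P(|X-mu| >= k*sigma) <= 1/k^2 = 1/4^2 = 1/16

1/16


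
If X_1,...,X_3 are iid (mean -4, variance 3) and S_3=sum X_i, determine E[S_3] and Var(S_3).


E[S_n] = n*mu = 3*-4 = -12
Var(S_n) = n*sigma^2 = 3*3 = 9

E[S_3]=-12, Var(S_3)=9


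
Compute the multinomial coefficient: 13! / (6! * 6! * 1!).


13! = 6227020800
Denominator: 6!=720 * 6!=720 * 1!=1
Coefficient = 6227020800 / 518400 = 12012

12012


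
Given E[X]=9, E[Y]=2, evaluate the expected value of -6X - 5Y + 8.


E[-6X - 5Y + 8] = -6*E[X] - 5*E[Y] + 8
= (-6)*(9) + (-5)*(2) + (8)
= -54 - 10 + 8 = -56

-56


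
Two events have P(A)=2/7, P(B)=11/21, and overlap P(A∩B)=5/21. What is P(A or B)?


P(A∪B) = P(A) + P(B) - P(A∩B)
= 2/7 + 11/21 - 5/21 = 4/7

4/7


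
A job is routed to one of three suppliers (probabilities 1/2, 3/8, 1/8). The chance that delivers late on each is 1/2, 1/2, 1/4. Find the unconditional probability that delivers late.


P(A) = P(A|B1)P(B1) + P(A|B2)P(B2) + P(A|B3)P(B3)
= 1/2*1/2 + 1/2*3/8 + 1/4*1/8
= 1/4 + 3/16 + 1/32 = 15/32

15/32


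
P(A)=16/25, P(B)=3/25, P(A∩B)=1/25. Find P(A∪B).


P(A∪B) = P(A) + P(B) - P(A∩B)
= 16/25 + 3/25 - 1/25 = 18/25

18/25


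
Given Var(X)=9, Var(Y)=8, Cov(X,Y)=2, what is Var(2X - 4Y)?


Var(2X - 4Y) = 2^2*Var(X) + (-4)^2*Var(Y) + 2*2*(-4)*Cov(X,Y)
= 4*9 + 16*8 - 16*2
= 36 + 128 - 32 = 132

132


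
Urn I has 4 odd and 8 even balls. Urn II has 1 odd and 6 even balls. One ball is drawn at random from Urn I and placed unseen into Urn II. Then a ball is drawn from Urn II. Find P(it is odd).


P(transfer odd) = 4/12 = 1/3; P(transfer even) = 2/3
If odd transferred: Urn II has 2 odd of 8, so P(odd|odd moved) = 1/4
If even transferred: Urn II has 1 odd of 8, so P(odd|even moved) = 1/8
By total probability: P(odd) = 1/3*1/4 + 2/3*1/8 = 1/6

1/6


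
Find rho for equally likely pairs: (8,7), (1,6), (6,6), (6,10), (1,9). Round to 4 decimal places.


Cov(X,Y) = -0.0400, Var(X) = 8.2400, Var(Y) = 2.6400
rho = Cov/(sqrt(VarX)*sqrt(VarY)) = -0.0086

-0.0086


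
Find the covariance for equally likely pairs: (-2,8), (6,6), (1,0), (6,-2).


E[X]=11/4, E[Y]=3, E[XY]=2
Cov(X,Y) = E[XY] - E[X]E[Y] = 2 - 11/4*3 = -25/4

-25/4


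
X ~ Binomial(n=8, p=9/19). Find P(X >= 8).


P(X>=8) = P(X=8)
= 43046721/16983563041
= 43046721/16983563041

43046721/16983563041


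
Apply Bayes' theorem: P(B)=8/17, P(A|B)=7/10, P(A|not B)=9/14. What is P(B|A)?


P(A) = P(A|B)P(B) + P(A|B')P(B') = 7/10*8/17 + 9/14*9/17 = 797/1190
P(B|A) = P(A|B)P(B)/P(A) = (28/85)/(797/1190) = 392/797

392/797


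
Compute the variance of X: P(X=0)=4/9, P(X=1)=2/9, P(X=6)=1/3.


E[X] = 20/9, E[X^2] = 110/9
Var(X) = E[X^2] - (E[X])^2 = 110/9 - (20/9)^2 = 590/81

590/81


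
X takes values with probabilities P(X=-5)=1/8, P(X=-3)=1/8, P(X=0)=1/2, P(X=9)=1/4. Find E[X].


E[X] = sum(x * P(x))
= -5*1/8 - 3*1/8 + 0*1/2 + 9*1/4
= 5/4

5/4


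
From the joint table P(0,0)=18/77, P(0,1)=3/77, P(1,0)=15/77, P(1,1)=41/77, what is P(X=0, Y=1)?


Read from table: P(X=0, Y=1) = 3/77

3/77


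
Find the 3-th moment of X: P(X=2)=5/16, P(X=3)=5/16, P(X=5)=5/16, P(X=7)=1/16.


E[X^3] = sum(x^3 * P(x))
= 8*5/16 + 27*5/16 + 125*5/16 + 343*1/16
= 1143/16

1143/16


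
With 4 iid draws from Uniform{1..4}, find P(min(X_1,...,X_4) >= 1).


P(min >= 1) = P(all X_i >= 1) = (P(X_1 >= 1))^4
= (4/4)^4 = 1^4 = 1

1


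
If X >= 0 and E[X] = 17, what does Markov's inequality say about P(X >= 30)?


Markov: P(X >= a) <= E[X]/a
P(X >= 30) <= 17/30

17/30


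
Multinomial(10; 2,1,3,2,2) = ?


10! = 3628800
Denominator: 2!=2 * 1!=1 * 3!=6 * 2!=2 * 2!=2
Coefficient = 3628800 / 48 = 75600

75600


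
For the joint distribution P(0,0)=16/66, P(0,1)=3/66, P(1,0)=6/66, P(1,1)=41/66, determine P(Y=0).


P(Y=0) = P(0,0)+P(1,0) = 16/66 + 6/66 = 22/66 = 1/3

1/3


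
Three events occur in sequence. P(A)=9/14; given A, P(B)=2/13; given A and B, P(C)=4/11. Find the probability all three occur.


P(A∩B∩C) = P(A) * P(B|A) * P(C|A∩B)
= 9/14 * 2/13 * 4/11
= 9/91 * 4/11 = 36/1001

36/1001


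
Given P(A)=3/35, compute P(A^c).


P(A') = 1 - P(A) = 1 - 3/35 = 32/35

32/35


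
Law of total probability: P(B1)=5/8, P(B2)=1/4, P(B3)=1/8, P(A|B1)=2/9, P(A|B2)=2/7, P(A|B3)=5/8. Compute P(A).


P(A) = P(A|B1)P(B1) + P(A|B2)P(B2) + P(A|B3)P(B3)
= 2/9*5/8 + 2/7*1/4 + 5/8*1/8
= 5/36 + 1/14 + 5/64 = 1163/4032

1163/4032


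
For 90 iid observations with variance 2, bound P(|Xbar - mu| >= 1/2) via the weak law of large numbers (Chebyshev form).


Var(Xbar) = Var(X)/n = 2/90
Chebyshev: P(|Xbar-mu| >= 1/2) <= Var(Xbar)/(1/2)^2 = (1/45)/(1/4) = 4/45

4/45


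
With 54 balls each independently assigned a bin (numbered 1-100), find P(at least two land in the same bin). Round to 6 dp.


P(all different) = prod((100-i)/100 for i=0..53) = 0.000000
P(at least one match) = 1 - 0.000000 = 1.000000

1.000000


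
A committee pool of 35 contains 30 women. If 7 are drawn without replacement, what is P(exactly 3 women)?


P(X=3) = C(30,3)*C(5,4) / C(35,7)
= 4060*5 / 6724520
= 20300/6724520 = 35/11594

35/11594


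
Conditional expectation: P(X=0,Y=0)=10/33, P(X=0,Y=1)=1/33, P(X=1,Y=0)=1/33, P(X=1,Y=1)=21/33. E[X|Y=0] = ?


P(Y=0) = 11/33
E[X|Y=0] = (0*10 + 1*1)/11 = 1/11

1/11


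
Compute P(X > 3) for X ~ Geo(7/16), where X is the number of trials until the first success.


P(X > 3) = P(first 3 trials all fail) = (1-p)^3 = (9/16)^3 = 729/4096

729/4096


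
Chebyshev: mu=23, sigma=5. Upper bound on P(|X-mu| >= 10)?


k = 10/5 = 2
Chebyshev: P(|X-mu| >= k*sigma) <= 1/k^2 = 1/2^2 = 1/4

1/4


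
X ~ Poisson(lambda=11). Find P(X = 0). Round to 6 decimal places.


P(X=0) = e^(-11) * 11^0 / 0!
≈ 0.00001670170079 * 1 / 1
≈ 0.000017

0.000017


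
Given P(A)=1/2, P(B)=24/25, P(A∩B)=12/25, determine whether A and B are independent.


P(A)*P(B) = 1/2*24/25 = 12/25
P(A∩B) = 12/25, which equals P(A)P(B), so independent

Yes, A and B are independent


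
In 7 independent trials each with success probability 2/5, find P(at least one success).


P(at least one) = 1 - P(none)
P(none) = (1 - 2/5)^7 = (3/5)^7 = 2187/78125
P(at least one) = 1 - 2187/78125 = 75938/78125

75938/78125


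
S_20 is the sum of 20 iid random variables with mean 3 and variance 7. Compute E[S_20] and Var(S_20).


E[S_n] = n*mu = 20*3 = 60
Var(S_n) = n*sigma^2 = 20*7 = 140

E[S_20]=60, Var(S_20)=140


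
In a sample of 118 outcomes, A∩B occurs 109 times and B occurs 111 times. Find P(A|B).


P(A|B) = P(A∩B)/P(B) = (109/118)/(111/118) = 109/111

109/111


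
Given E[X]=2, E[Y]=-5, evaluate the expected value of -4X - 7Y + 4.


E[-4X - 7Y + 4] = -4*E[X] - 7*E[Y] + 4
= (-4)*(2) + (-7)*(-5) + (4)
= -8 + 35 + 4 = 31

31


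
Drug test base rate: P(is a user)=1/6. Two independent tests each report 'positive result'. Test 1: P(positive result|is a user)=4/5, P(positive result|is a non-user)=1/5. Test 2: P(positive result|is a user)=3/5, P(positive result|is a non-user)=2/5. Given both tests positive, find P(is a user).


After test 1: P(+) = 4/5*1/6 + 1/5*5/6 = 3/10
P(B|+) = (2/15)/(3/10) = 4/9
After test 2 (use post1 as new prior): P(+) = 3/5*4/9 + 2/5*5/9 = 22/45
P(B|+,+) = (4/15)/(22/45) = 6/11

6/11


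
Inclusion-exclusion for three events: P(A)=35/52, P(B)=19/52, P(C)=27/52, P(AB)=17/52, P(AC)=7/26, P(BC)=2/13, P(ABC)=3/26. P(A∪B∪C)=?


P(A∪B∪C) = P(A)+P(B)+P(C) - P(AB)-P(AC)-P(BC) + P(ABC)
= 35/52+19/52+27/52 - 17/52-7/26-2/13 + 3/26
= 12/13

12/13


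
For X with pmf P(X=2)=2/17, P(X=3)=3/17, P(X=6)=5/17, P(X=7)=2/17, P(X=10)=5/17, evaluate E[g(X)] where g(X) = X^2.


E[X^2] = sum(g(x)*P(x))
= 4*2/17 + 9*3/17 + 36*5/17 + 49*2/17 + 100*5/17
= 813/17

813/17


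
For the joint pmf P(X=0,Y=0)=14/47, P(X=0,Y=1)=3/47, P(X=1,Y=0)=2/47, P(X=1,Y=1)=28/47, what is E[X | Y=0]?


P(Y=0) = 16/47
E[X|Y=0] = (0*14 + 1*2)/16 = 2/16 = 1/8

1/8


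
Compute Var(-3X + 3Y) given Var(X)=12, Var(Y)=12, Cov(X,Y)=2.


Var(-3X + 3Y) = (-3)^2*Var(X) + 3^2*Var(Y) + 2*(-3)*3*Cov(X,Y)
= 9*12 + 9*12 - 18*2
= 108 + 108 - 36 = 180

180


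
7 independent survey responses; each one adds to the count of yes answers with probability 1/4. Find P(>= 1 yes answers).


P(at least one) = 1 - P(none)
P(none) = (1 - 1/4)^7 = (3/4)^7 = 2187/16384
P(at least one) = 1 - 2187/16384 = 14197/16384

14197/16384


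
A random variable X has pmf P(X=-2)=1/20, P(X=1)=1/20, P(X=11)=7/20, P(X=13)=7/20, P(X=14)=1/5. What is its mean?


E[X] = sum(x * P(x))
= -2*1/20 + 1*1/20 + 11*7/20 + 13*7/20 + 14*1/5
= 223/20

223/20


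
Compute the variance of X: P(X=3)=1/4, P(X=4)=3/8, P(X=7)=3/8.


E[X] = 39/8, E[X^2] = 213/8
Var(X) = E[X^2] - (E[X])^2 = 213/8 - (39/8)^2 = 183/64

183/64


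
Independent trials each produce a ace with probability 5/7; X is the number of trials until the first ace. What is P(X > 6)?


P(X > 6) = P(first 6 trials all fail) = (1-p)^6 = (2/7)^6 = 64/117649

64/117649


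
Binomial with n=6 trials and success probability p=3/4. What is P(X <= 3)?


P(X<=3) = P(X=0) + P(X=1) + P(X=2) + P(X=3)
= 1/4096 + 9/2048 + 135/4096 + 135/1024
= 347/2048

347/2048


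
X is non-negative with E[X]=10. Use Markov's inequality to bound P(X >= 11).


Markov: P(X >= a) <= E[X]/a
P(X >= 11) <= 10/11

10/11


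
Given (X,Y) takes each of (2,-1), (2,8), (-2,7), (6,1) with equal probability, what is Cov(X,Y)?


E[X]=2, E[Y]=15/4, E[XY]=3/2
Cov(X,Y) = E[XY] - E[X]E[Y] = 3/2 - 2*15/4 = -6

-6


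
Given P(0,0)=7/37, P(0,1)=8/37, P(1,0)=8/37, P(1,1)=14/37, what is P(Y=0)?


P(Y=0) = P(0,0)+P(1,0) = 7/37 + 8/37 = 15/37

15/37


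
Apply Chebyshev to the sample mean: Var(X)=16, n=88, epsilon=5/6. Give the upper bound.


Var(Xbar) = Var(X)/n = 16/88
Chebyshev: P(|Xbar-mu| >= 5/6) <= Var(Xbar)/(5/6)^2 = (2/11)/(25/36) = 72/275

72/275


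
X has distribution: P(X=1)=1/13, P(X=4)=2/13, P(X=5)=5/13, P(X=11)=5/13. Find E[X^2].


E[X^2] = sum(g(x)*P(x))
= 1*1/13 + 16*2/13 + 25*5/13 + 121*5/13
= 763/13

763/13


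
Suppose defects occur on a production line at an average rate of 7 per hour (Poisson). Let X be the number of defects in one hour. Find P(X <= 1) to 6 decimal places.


P(X<=1) = e^(-7)*7^0/0! + e^(-7)*7^1/1!
≈ 0.0009118820 + 0.0063831738
= 0.0072950558
≈ 0.007295

0.007295


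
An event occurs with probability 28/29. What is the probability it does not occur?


P(A') = 1 - P(A) = 1 - 28/29 = 1/29

1/29


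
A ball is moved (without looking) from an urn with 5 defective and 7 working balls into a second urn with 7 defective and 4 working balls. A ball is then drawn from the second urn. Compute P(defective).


P(transfer defective) = 5/12; P(transfer working) = 7/12
If defective transferred: Urn II has 8 defective of 12, so P(defective|defective moved) = 2/3
If working transferred: Urn II has 7 defective of 12, so P(defective|working moved) = 7/12
By total probability: P(defective) = 5/12*2/3 + 7/12*7/12 = 89/144

89/144


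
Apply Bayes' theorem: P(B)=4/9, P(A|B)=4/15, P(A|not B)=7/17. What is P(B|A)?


P(A) = P(A|B)P(B) + P(A|B')P(B') = 4/15*4/9 + 7/17*5/9 = 797/2295
P(B|A) = P(A|B)P(B)/P(A) = (16/135)/(797/2295) = 272/797

272/797


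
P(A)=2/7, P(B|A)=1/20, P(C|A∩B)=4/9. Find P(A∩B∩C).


P(A∩B∩C) = P(A) * P(B|A) * P(C|A∩B)
= 2/7 * 1/20 * 4/9
= 1/70 * 4/9 = 2/315

2/315


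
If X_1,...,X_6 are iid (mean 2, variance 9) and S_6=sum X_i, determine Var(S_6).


By independence, Var(S_n) = n*Var(X_1) = 6*9 = 54

54


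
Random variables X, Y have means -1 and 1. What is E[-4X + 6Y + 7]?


E[-4X + 6Y + 7] = -4*E[X] + 6*E[Y] + 7
= (-4)*(-1) + (6)*(1) + (7)
= 4 + 6 + 7 = 17

17


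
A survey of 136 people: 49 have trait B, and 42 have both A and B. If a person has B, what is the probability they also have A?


P(A|B) = P(A∩B)/P(B) = (42/136)/(49/136) = 42/49 = 6/7

6/7


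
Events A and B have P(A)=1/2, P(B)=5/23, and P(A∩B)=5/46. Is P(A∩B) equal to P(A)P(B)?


P(A)*P(B) = 1/2*5/23 = 5/46
P(A∩B) = 5/46, which equals P(A)P(B), so independent

Yes, A and B are independent


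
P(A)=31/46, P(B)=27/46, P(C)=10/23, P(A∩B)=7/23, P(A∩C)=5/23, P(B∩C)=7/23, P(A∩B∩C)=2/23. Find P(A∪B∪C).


P(A∪B∪C) = P(A)+P(B)+P(C) - P(AB)-P(AC)-P(BC) + P(ABC)
= 31/46+27/46+10/23 - 7/23-5/23-7/23 + 2/23
= 22/23

22/23


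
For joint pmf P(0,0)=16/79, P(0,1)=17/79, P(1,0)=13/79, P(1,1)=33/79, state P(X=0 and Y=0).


Read from table: P(X=0, Y=0) = 16/79

16/79


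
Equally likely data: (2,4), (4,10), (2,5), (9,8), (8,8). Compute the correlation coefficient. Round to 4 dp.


Cov(X,Y) = 3.8000, Var(X) = 8.8000, Var(Y) = 4.8000
rho = Cov/(sqrt(VarX)*sqrt(VarY)) = 0.5847

0.5847


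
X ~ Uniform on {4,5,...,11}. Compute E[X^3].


E[X^3] = (1/8) * sum(x^3 for x=4..11)
= 4320/8 = 540

540


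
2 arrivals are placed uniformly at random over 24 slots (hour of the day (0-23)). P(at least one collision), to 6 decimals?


P(all different) = prod((24-i)/24 for i=0..1) = 0.958333
P(at least one match) = 1 - 0.958333 = 0.041667

0.041667


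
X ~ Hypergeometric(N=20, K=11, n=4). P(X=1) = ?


P(X=1) = C(11,1)*C(9,3) / C(20,4)
= 11*84 / 4845
= 924/4845 = 308/1615

308/1615


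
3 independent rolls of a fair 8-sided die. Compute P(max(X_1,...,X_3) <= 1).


P(max <= 1) = P(all X_i <= 1) = (P(X_1 <= 1))^3
= (1/8)^3 = 1/512

1/512


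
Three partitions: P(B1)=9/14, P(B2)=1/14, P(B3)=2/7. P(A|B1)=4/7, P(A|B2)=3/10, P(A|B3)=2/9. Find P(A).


P(A) = P(A|B1)P(B1) + P(A|B2)P(B2) + P(A|B3)P(B3)
= 4/7*9/14 + 3/10*1/14 + 2/9*2/7
= 18/49 + 3/140 + 4/63 = 3989/8820

3989/8820


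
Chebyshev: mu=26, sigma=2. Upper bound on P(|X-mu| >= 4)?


k = 4/2 = 2
Chebyshev: P(|X-mu| >= k*sigma) <= 1/k^2 = 1/2^2 = 1/4

1/4


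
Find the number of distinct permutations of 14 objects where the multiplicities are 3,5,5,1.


14! = 87178291200
Denominator: 3!=6 * 5!=120 * 5!=120 * 1!=1
Coefficient = 87178291200 / 86400 = 1009008

1009008


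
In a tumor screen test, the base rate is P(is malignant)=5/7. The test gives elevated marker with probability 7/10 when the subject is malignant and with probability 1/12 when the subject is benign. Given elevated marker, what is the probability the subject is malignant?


P(A) = P(A|B)P(B) + P(A|B')P(B') = 7/10*5/7 + 1/12*2/7 = 11/21
P(B|A) = P(A|B)P(B)/P(A) = (1/2)/(11/21) = 21/22

21/22


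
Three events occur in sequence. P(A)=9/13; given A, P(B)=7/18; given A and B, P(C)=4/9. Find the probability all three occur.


P(A∩B∩C) = P(A) * P(B|A) * P(C|A∩B)
= 9/13 * 7/18 * 4/9
= 7/26 * 4/9 = 14/117

14/117


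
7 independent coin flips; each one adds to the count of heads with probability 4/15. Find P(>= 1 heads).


P(at least one) = 1 - P(none)
P(none) = (1 - 4/15)^7 = (11/15)^7 = 19487171/170859375
P(at least one) = 1 - 19487171/170859375 = 151372204/170859375

151372204/170859375


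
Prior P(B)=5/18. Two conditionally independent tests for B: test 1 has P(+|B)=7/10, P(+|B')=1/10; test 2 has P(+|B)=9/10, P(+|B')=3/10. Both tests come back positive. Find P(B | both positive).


After test 1: P(+) = 7/10*5/18 + 1/10*13/18 = 4/15
P(B|+) = (7/36)/(4/15) = 35/48
After test 2 (use post1 as new prior): P(+) = 9/10*35/48 + 3/10*13/48 = 59/80
P(B|+,+) = (21/32)/(59/80) = 105/118

105/118


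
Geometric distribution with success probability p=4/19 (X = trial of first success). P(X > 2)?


P(X > 2) = P(first 2 trials all fail) = (1-p)^2 = (15/19)^2 = 225/361

225/361


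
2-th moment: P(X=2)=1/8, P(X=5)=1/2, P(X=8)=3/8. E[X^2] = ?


E[X^2] = sum(x^2 * P(x))
= 4*1/8 + 25*1/2 + 64*3/8
= 37

37


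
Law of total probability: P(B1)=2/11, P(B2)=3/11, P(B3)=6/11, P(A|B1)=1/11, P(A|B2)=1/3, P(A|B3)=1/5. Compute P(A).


P(A) = P(A|B1)P(B1) + P(A|B2)P(B2) + P(A|B3)P(B3)
= 1/11*2/11 + 1/3*3/11 + 1/5*6/11
= 2/121 + 1/11 + 6/55 = 131/605

131/605


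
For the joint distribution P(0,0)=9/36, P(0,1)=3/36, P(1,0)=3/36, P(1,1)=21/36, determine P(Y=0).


P(Y=0) = P(0,0)+P(1,0) = 9/36 + 3/36 = 12/36 = 1/3

1/3


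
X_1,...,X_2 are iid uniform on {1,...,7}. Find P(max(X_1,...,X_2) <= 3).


P(max <= 3) = P(all X_i <= 3) = (P(X_1 <= 3))^2
= (3/7)^2 = 9/49

9/49


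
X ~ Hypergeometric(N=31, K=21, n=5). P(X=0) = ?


P(X=0) = C(21,0)*C(10,5) / C(31,5)
= 1*252 / 169911
= 252/169911 = 4/2697

4/2697


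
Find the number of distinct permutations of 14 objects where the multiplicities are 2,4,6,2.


14! = 87178291200
Denominator: 2!=2 * 4!=24 * 6!=720 * 2!=2
Coefficient = 87178291200 / 69120 = 1261260

1261260


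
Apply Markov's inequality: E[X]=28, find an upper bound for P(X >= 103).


Markov: P(X >= a) <= E[X]/a
P(X >= 103) <= 28/103

28/103


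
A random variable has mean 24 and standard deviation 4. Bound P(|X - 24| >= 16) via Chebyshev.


k = 16/4 = 4
Chebyshev: P(|X-mu| >= k*sigma) <= 1/k^2 = 1/4^2 = 1/16

1/16


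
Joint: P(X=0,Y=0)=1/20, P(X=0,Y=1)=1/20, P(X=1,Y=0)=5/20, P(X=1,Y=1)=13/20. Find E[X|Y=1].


P(Y=1) = 14/20
E[X|Y=1] = (0*1 + 1*13)/14 = 13/14

13/14


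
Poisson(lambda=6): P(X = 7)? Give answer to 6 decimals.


P(X=7) = e^(-6) * 6^7 / 7!
≈ 0.002478752177 * 279936 / 5040
≈ 0.137677

0.137677


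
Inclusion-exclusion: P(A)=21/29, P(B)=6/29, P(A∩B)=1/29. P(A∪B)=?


P(A∪B) = P(A) + P(B) - P(A∩B)
= 21/29 + 6/29 - 1/29 = 26/29

26/29


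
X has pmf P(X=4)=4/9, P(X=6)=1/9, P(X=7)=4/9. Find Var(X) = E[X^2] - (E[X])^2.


E[X] = 50/9, E[X^2] = 296/9
Var(X) = E[X^2] - (E[X])^2 = 296/9 - (50/9)^2 = 164/81

164/81


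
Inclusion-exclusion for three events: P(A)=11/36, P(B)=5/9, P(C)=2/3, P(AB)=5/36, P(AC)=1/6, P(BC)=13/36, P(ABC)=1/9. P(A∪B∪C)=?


P(A∪B∪C) = P(A)+P(B)+P(C) - P(AB)-P(AC)-P(BC) + P(ABC)
= 11/36+5/9+2/3 - 5/36-1/6-13/36 + 1/9
= 35/36

35/36


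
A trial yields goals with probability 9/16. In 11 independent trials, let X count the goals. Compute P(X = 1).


P(X=1) = C(11,1) * p^1 * (1-p)^10
= 11 * 9/16 * 282475249/1099511627776
= 27965049651/17592186044416

27965049651/17592186044416


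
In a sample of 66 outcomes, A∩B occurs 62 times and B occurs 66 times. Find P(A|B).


P(A|B) = P(A∩B)/P(B) = (62/66)/(66/66) = 62/66 = 31/33

31/33


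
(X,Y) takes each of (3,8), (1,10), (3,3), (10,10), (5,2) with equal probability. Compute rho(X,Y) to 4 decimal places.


Cov(X,Y) = 1.5600, Var(X) = 9.4400, Var(Y) = 11.8400
rho = Cov/(sqrt(VarX)*sqrt(VarY)) = 0.1476

0.1476


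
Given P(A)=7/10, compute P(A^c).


P(A') = 1 - P(A) = 1 - 7/10 = 3/10

3/10


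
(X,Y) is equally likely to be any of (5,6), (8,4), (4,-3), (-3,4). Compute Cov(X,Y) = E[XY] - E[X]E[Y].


E[X]=7/2, E[Y]=11/4, E[XY]=19/2
Cov(X,Y) = E[XY] - E[X]E[Y] = 19/2 - 7/2*11/4 = -1/8

-1/8
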